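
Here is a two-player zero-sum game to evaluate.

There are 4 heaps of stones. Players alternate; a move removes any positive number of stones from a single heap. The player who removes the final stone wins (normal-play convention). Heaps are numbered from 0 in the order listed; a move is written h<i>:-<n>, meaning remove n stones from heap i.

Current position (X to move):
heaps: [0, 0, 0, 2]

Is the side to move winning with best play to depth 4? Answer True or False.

X winning at [(0,0,0,2)]: True

ply 1, X at (0,0,0,2) | h3:-1=-1→(0,0,0,1); h3:-2=+1→(0,0,0,0)*
ply 2: (0,0,0,0) is terminal -1 (O); from (0,0,0,2) depth 4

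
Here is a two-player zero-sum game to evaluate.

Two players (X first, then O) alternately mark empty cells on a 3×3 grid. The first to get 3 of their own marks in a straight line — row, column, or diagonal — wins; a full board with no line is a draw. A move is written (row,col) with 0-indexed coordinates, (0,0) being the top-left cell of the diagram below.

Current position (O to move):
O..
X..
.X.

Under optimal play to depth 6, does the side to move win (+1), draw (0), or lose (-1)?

value(O../X../.X., O) = +1

[O../X../.X.] O move#1: (0,1):-1/OO./X../.X., (0,2):+1/O.O/X../.X.*, (1,1):+0/O../XO./.X., (1,2):+0/O../X.O/.X., (2,0):-1/O../X../OX., (2,2):-1/O../X../.XO
[O.O/X../.X.] X move#2: (0,1):-1/OXO/X../.X.*, (1,1):-1/O.O/XX./.X., (1,2):-1/O.O/X.X/.X., (2,0):-1/O.O/X../XX., (2,2):-1/O.O/X../.XX
[OXO/X../.X.] O move#3: (1,1):+1/OXO/XO./.X.*, (1,2):-1/OXO/X.O/.X., (2,0):-1/OXO/X../OX., (2,2):-1/OXO/X../.XO
[OXO/XO./.X.] X move#4: (1,2):-1/OXO/XOX/.X.*, (2,0):-1/OXO/XO./XX., (2,2):-1/OXO/XO./.XX
[OXO/XOX/.X.] O move#5: (2,0):+1/OXO/XOX/OX.*, (2,2):+1/OXO/XOX/.XO
[OXO/XOX/OX.] end (terminal -1, X#6); searched O../X../.X. to 6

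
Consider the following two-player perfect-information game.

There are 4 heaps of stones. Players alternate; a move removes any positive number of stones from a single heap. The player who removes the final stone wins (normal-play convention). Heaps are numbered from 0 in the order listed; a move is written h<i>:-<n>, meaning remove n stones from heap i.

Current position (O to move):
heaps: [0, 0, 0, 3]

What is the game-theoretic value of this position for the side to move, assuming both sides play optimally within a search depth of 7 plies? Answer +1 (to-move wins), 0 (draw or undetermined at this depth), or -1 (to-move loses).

p1 O@[(0,0,0,3)]: h3:-1[(0,0,0,2)]-1 h3:-2[(0,0,0,1)]-1 h3:-3[(0,0,0,0)]+1*
p2 X@[(0,0,0,0)] terminal -1; root [(0,0,0,3)] d7

value((0,0,0,3), O) = +1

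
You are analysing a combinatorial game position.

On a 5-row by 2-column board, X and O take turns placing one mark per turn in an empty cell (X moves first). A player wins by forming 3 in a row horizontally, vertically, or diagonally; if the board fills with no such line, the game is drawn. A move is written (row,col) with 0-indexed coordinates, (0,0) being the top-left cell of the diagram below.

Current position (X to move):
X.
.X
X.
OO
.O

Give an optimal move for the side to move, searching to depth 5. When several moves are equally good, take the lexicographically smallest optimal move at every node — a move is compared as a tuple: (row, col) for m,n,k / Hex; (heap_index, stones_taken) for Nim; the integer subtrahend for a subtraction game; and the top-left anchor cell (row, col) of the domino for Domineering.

X's best at [X./.X/X./OO/.O]: (1,0)

ply 1, X at X./.X/X./OO/.O | (0,1)=-1→XX/.X/X./OO/.O; (1,0)=+1→X./XX/X./OO/.O*; (2,1)=+1→X./.X/XX/OO/.O; (4,0)=-1→X./.X/X./OO/XO
ply 2: X./XX/X./OO/.O is terminal -1 (O); from X./.X/X./OO/.O depth 5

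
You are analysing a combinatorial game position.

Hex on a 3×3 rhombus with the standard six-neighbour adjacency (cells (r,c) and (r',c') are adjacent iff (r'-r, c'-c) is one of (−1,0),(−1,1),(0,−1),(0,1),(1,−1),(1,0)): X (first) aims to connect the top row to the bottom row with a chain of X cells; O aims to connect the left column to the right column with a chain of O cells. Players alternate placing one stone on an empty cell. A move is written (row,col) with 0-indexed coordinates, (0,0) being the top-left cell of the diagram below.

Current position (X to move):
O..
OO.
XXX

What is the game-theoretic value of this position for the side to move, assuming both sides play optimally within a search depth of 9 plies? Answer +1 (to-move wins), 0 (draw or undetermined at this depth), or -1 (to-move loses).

value(O../OO./XXX, X) = -1

p1 X@[O../OO./XXX]: (0,1)[OX./OO./XXX]-1* (0,2)[O.X/OO./XXX]-1 (1,2)[O../OOX/XXX]-1
p2 O@[OX./OO./XXX]: (0,2)[OXO/OO./XXX]+1* (1,2)[OX./OOO/XXX]+1
p3 X@[OXO/OO./XXX] terminal -1; root [O../OO./XXX] d9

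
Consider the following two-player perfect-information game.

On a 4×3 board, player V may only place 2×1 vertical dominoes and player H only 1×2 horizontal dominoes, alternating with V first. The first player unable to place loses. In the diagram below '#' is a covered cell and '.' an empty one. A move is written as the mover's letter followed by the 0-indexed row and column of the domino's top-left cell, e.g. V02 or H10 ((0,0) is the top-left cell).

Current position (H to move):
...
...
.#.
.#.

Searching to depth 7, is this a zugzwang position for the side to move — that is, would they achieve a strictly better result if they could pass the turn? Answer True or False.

ply 1, H at .../.../.#./.#. | H00=-1→##./.../.#./.#.*; H01=-1→.##/.../.#./.#.; H10=-1→.../##./.#./.#.; H11=-1→.../.##/.#./.#.
ply 2, V at ##./.../.#./.#. | V02=+1→###/..#/.#./.#.*; V10=+1→##./#../##./.#.; V12=+1→##./..#/.##/.#.; V20=+1→##./.../##./##.; V22=+1→##./.../.##/.##
ply 3, H at ###/..#/.#./.#. | H10=-1→###/###/.#./.#.*
ply 4, V at ###/###/.#./.#. | V20=+1→###/###/##./##.*; V22=+1→###/###/.##/.##
ply 5: ###/###/##./##. is terminal -1 (H); from .../.../.#./.#. depth 7
if H skipped the turn, V would face:
~ ply 1, V at .../.../.#./.#. | V00=+1→#../#../.#./.#.*; V01=+1→.#./.#./.#./.#.; V02=+1→..#/..#/.#./.#.; V10=-1→.../#../##./.#.; V12=-1→.../..#/.##/.#.; V20=+1→.../.../##./##.; V22=+1→.../.../.##/.##
~ ply 2, H at #../#../.#./.#. | H01=-1→###/#../.#./.#.*; H11=-1→#../###/.#./.#.
~ ply 3, V at ###/#../.#./.#. | V12=+1→###/#.#/.##/.#.*; V20=+1→###/#../##./##.; V22=+1→###/#../.##/.##
~ ply 4: ###/#.#/.##/.#. is terminal -1 (H); from .../.../.#./.#. depth 7
compare (H): move=-1 vs pass=-1

zugzwang(.../.../.#./.#., H) = False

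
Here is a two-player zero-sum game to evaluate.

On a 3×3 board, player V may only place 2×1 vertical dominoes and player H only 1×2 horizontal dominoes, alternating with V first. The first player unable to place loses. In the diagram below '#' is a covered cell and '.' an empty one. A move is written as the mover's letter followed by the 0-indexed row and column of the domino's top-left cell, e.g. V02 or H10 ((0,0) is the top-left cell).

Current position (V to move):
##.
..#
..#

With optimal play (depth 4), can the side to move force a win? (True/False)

[##./..#/..#] V move#1: V10:+1/##./#.#/#.#*, V11:+1/##./.##/.##
[##./#.#/#.#] end (terminal -1, H#2); searched ##./..#/..# to 4

V winning at [##./..#/..#]: True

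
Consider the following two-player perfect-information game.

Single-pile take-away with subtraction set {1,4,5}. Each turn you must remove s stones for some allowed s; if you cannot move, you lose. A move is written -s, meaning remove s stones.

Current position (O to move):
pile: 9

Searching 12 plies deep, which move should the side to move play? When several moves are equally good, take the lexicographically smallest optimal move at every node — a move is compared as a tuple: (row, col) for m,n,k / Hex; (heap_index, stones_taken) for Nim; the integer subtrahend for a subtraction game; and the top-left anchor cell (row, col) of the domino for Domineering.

O's best at [9]: -1

[9] O move#1: -1:+1/8*, -4:-1/5, -5:-1/4
[8] X move#2: -1:-1/7*, -4:-1/4, -5:-1/3
[7] O move#3: -1:-1/6, -4:-1/3, -5:+1/2*
[2] X move#4: -1:-1/1*
[1] O move#5: -1:+1/0*
[0] end (terminal -1, X#6); searched 9 to 12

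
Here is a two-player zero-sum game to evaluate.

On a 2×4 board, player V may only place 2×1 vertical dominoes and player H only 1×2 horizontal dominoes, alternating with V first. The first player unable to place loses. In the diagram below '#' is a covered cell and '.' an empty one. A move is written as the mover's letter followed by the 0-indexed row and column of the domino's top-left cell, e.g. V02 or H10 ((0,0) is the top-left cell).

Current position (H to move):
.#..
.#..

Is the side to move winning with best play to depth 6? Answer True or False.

H winning at [.#../.#..]: True

[.#../.#..] H move#1: H02:+1/.###/.#..*, H12:+1/.#../.###
[.###/.#..] V move#2: V00:-1/####/##..*
[####/##..] H move#3: H12:+1/####/####*
[####/####] end (terminal -1, V#4); searched .#../.#.. to 6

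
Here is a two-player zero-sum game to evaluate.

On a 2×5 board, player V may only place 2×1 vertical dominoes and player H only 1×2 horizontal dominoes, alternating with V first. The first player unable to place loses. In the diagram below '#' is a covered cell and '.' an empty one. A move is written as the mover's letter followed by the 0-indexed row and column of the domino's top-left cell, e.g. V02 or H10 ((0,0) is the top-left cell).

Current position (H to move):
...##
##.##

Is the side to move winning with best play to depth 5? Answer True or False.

H winning at [...##/##.##]: True

p1 H@[...##/##.##]: H00[##.##/##.##]-1 H01[.####/##.##]+1*
p2 V@[.####/##.##] terminal -1; root [...##/##.##] d5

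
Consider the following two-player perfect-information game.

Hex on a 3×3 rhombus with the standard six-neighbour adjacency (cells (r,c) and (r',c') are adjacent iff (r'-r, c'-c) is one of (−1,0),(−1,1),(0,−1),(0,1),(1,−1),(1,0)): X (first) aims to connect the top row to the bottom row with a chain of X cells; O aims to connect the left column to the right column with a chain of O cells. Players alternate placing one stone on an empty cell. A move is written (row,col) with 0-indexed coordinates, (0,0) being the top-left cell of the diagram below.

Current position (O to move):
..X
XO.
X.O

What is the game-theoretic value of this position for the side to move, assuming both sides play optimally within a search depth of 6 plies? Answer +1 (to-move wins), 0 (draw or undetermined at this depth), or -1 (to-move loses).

[..X/XO./X.O] O move#1: (0,0):-1/O.X/XO./X.O*, (0,1):-1/.OX/XO./X.O, (1,2):-1/..X/XOO/X.O, (2,1):-1/..X/XO./XOO
[O.X/XO./X.O] X move#2: (0,1):+1/OXX/XO./X.O*, (1,2):+1/O.X/XOX/X.O, (2,1):+1/O.X/XO./XXO
[OXX/XO./X.O] end (terminal -1, O#3); searched ..X/XO./X.O to 6

value(..X/XO./X.O, O) = -1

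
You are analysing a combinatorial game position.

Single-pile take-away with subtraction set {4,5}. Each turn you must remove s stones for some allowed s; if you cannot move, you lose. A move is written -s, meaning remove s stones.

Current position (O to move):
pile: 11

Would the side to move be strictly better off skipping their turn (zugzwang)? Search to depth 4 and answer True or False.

zugzwang(11, O) = True

[11] O move#1: -4:-1/7*, -5:-1/6
[7] X move#2: -4:+1/3*, -5:+1/2
[3] end (terminal -1, O#3); searched 11 to 4
pass branch (X moves first from the same position):
  | [11] X move#1: -4:-1/7*, -5:-1/6
  | [7] O move#2: -4:+1/3*, -5:+1/2
  | [3] end (terminal -1, X#3); searched 11 to 4
O moving scores -1; O passing scores +1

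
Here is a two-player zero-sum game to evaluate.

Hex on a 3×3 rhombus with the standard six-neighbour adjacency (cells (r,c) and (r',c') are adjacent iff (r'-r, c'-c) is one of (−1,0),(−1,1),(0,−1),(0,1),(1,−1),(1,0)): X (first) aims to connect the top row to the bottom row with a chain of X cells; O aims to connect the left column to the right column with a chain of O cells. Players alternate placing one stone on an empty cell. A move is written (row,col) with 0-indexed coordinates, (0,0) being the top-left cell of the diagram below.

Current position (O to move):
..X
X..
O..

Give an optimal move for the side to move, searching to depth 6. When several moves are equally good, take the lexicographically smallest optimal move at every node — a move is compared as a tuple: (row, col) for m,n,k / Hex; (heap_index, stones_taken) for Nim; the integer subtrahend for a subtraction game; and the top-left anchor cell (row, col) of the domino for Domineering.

O's best at [..X/X../O..]: (1,2)

[..X/X../O..] O move#1: (0,0):-1/O.X/X../O.., (0,1):-1/.OX/X../O.., (1,1):-1/..X/XO./O.., (1,2):+1/..X/X.O/O..*, (2,1):+1/..X/X../OO., (2,2):-1/..X/X../O.O
[..X/X.O/O..] X move#2: (0,0):-1/X.X/X.O/O..*, (0,1):-1/.XX/X.O/O.., (1,1):-1/..X/XXO/O.., (2,1):-1/..X/X.O/OX., (2,2):-1/..X/X.O/O.X
[X.X/X.O/O..] O move#3: (0,1):+1/XOX/X.O/O..*, (1,1):+1/X.X/XOO/O.., (2,1):+1/X.X/X.O/OO., (2,2):+1/X.X/X.O/O.O
[XOX/X.O/O..] X move#4: (1,1):-1/XOX/XXO/O..*, (2,1):-1/XOX/X.O/OX., (2,2):-1/XOX/X.O/O.X
[XOX/XXO/O..] O move#5: (2,1):+1/XOX/XXO/OO.*, (2,2):-1/XOX/XXO/O.O
[XOX/XXO/OO.] end (terminal -1, X#6); searched ..X/X../O.. to 6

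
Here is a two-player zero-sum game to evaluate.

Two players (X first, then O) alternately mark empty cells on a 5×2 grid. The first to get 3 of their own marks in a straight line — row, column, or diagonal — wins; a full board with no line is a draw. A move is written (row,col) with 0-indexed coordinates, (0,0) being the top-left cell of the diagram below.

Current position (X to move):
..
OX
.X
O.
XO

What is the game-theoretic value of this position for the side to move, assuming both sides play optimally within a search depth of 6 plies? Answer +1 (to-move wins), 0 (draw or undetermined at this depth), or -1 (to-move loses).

value(../OX/.X/O./XO, X) = +1

ply 1, X at ../OX/.X/O./XO | (0,0)=-1→X./OX/.X/O./XO; (0,1)=+1→.X/OX/.X/O./XO*; (2,0)=+1→../OX/XX/O./XO; (3,1)=+1→../OX/.X/OX/XO
ply 2: .X/OX/.X/O./XO is terminal -1 (O); from ../OX/.X/O./XO depth 6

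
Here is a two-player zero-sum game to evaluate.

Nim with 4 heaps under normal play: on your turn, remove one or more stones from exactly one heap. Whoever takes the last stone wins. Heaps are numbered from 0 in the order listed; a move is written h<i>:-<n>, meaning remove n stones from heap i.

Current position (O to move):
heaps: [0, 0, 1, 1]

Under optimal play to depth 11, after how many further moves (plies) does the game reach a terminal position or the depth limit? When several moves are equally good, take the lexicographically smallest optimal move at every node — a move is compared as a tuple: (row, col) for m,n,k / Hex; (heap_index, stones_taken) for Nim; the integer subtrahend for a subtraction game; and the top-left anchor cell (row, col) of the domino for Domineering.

PV length from [(0,0,1,1)]: 2 plies

ply 1, O at (0,0,1,1) | h2:-1=-1→(0,0,0,1)*; h3:-1=-1→(0,0,1,0)
ply 2, X at (0,0,0,1) | h3:-1=+1→(0,0,0,0)*
ply 3: (0,0,0,0) is terminal -1 (O); from (0,0,1,1) depth 11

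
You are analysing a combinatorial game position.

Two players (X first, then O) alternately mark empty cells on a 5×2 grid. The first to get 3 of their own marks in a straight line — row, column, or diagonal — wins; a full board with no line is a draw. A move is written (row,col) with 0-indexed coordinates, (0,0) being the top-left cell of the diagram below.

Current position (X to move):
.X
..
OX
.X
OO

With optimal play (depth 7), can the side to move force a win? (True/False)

p1 X@[.X/../OX/.X/OO]: (0,0)[XX/../OX/.X/OO]-1 (1,0)[.X/X./OX/.X/OO]-1 (1,1)[.X/.X/OX/.X/OO]+1* (3,0)[.X/../OX/XX/OO]+0
p2 O@[.X/.X/OX/.X/OO] terminal -1; root [.X/../OX/.X/OO] d7

X winning at [.X/../OX/.X/OO]: True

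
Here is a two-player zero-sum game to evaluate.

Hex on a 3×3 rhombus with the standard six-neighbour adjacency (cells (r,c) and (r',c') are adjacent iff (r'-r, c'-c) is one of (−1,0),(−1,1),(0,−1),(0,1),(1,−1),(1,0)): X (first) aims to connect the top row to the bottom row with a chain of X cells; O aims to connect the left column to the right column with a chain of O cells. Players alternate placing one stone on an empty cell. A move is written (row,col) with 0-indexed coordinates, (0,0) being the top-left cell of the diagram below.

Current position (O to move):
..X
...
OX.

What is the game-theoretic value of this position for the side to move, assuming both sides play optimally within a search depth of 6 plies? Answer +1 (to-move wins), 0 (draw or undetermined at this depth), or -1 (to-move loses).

p1 O@[..X/.../OX.]: (0,0)[O.X/.../OX.]-1* (0,1)[.OX/.../OX.]-1 (1,0)[..X/O../OX.]-1 (1,1)[..X/.O./OX.]-1 (1,2)[..X/..O/OX.]-1 (2,2)[..X/.../OXO]-1
p2 X@[O.X/.../OX.]: (0,1)[OXX/.../OX.]+1* (1,0)[O.X/X../OX.]+1 (1,1)[O.X/.X./OX.]+1 (1,2)[O.X/..X/OX.]+1 (2,2)[O.X/.../OXX]+1
p3 O@[OXX/.../OX.]: (1,0)[OXX/O../OX.]-1* (1,1)[OXX/.O./OX.]-1 (1,2)[OXX/..O/OX.]-1 (2,2)[OXX/.../OXO]-1
p4 X@[OXX/O../OX.]: (1,1)[OXX/OX./OX.]+1* (1,2)[OXX/O.X/OX.]+1 (2,2)[OXX/O../OXX]+1
p5 O@[OXX/OX./OX.] terminal -1; root [..X/.../OX.] d6

value(..X/.../OX., O) = -1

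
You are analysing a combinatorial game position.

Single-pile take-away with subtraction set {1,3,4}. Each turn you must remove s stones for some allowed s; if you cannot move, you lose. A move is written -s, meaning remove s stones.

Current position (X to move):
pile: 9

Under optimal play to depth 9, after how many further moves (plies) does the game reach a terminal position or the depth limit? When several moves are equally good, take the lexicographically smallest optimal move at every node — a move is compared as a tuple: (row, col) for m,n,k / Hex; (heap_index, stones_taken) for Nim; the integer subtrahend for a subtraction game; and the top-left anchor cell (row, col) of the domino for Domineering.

[9] X move#1: -1:-1/8*, -3:-1/6, -4:-1/5
[8] O move#2: -1:+1/7*, -3:-1/5, -4:-1/4
[7] X move#3: -1:-1/6*, -3:-1/4, -4:-1/3
[6] O move#4: -1:-1/5, -3:-1/3, -4:+1/2*
[2] X move#5: -1:-1/1*
[1] O move#6: -1:+1/0*
[0] end (terminal -1, X#7); searched 9 to 9

PV length from [9]: 6 plies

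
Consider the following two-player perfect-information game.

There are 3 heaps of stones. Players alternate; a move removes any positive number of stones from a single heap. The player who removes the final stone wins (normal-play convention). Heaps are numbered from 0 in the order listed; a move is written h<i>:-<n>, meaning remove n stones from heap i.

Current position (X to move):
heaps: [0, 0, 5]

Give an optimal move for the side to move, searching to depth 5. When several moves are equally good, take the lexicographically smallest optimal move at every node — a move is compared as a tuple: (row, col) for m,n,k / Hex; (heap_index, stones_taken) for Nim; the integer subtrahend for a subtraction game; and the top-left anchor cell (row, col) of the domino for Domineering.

ply 1, X at (0,0,5) | h2:-1=-1→(0,0,4); h2:-2=-1→(0,0,3); h2:-3=-1→(0,0,2); h2:-4=-1→(0,0,1); h2:-5=+1→(0,0,0)*
ply 2: (0,0,0) is terminal -1 (O); from (0,0,5) depth 5

X's best at [(0,0,5)]: h2:-5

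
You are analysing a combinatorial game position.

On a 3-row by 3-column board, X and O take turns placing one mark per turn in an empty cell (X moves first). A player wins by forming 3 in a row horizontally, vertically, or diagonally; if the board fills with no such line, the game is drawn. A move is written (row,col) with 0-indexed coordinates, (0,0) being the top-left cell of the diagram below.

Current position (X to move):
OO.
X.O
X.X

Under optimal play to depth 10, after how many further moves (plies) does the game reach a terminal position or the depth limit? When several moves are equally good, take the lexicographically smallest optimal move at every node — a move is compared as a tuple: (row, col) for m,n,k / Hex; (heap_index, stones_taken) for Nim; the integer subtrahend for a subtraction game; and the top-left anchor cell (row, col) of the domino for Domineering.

PV length from [OO./X.O/X.X]: 3 plies

[OO./X.O/X.X] X move#1: (0,2):+1/OOX/X.O/X.X*, (1,1):-1/OO./XXO/X.X, (2,1):+1/OO./X.O/XXX
[OOX/X.O/X.X] O move#2: (1,1):-1/OOX/XOO/X.X*, (2,1):-1/OOX/X.O/XOX
[OOX/XOO/X.X] X move#3: (2,1):+1/OOX/XOO/XXX*
[OOX/XOO/XXX] end (terminal -1, O#4); searched OO./X.O/X.X to 10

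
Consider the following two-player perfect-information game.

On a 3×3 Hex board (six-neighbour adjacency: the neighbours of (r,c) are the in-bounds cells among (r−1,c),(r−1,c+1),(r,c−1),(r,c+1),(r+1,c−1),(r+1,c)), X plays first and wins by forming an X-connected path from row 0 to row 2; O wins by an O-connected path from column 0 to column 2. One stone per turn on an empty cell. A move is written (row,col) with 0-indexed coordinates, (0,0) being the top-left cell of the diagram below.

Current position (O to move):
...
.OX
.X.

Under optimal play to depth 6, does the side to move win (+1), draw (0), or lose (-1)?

[.../.OX/.X.] O move#1: (0,0):-1/O../.OX/.X., (0,1):-1/.O./.OX/.X., (0,2):+1/..O/.OX/.X.*, (1,0):-1/.../OOX/.X., (2,0):-1/.../.OX/OX., (2,2):-1/.../.OX/.XO
[..O/.OX/.X.] X move#2: (0,0):-1/X.O/.OX/.X.*, (0,1):-1/.XO/.OX/.X., (1,0):-1/..O/XOX/.X., (2,0):-1/..O/.OX/XX., (2,2):-1/..O/.OX/.XX
[X.O/.OX/.X.] O move#3: (0,1):+1/XOO/.OX/.X.*, (1,0):+1/X.O/OOX/.X., (2,0):+1/X.O/.OX/OX., (2,2):+1/X.O/.OX/.XO
[XOO/.OX/.X.] X move#4: (1,0):-1/XOO/XOX/.X.*, (2,0):-1/XOO/.OX/XX., (2,2):-1/XOO/.OX/.XX
[XOO/XOX/.X.] O move#5: (2,0):+1/XOO/XOX/OX.*, (2,2):-1/XOO/XOX/.XO
[XOO/XOX/OX.] end (terminal -1, X#6); searched .../.OX/.X. to 6

value(.../.OX/.X., O) = +1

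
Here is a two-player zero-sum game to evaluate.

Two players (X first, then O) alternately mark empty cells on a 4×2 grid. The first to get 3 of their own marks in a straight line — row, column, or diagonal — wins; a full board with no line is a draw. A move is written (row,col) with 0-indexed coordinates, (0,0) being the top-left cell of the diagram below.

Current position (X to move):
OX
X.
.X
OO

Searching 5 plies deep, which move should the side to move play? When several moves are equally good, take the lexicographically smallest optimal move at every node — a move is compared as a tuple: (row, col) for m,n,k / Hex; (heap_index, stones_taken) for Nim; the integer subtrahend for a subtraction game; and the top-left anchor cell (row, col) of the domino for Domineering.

ply 1, X at OX/X./.X/OO | (1,1)=+1→OX/XX/.X/OO*; (2,0)=+0→OX/X./XX/OO
ply 2: OX/XX/.X/OO is terminal -1 (O); from OX/X./.X/OO depth 5

X's best at [OX/X./.X/OO]: (1,1)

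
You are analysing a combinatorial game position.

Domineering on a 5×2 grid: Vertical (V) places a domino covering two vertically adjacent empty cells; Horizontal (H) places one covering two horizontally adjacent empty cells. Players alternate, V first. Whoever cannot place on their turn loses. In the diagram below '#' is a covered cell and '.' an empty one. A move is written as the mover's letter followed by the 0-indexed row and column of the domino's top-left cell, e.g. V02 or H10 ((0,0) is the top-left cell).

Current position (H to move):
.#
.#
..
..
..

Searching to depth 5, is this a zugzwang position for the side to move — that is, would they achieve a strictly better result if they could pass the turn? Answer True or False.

p1 H@[.#/.#/../../..]: H20[.#/.#/##/../..]-1 H30[.#/.#/../##/..]+1* H40[.#/.#/../../##]-1
p2 V@[.#/.#/../##/..]: V00[##/##/../##/..]-1* V10[.#/##/#./##/..]-1
p3 H@[##/##/../##/..]: H20[##/##/##/##/..]+1* H40[##/##/../##/##]+1
p4 V@[##/##/##/##/..] terminal -1; root [.#/.#/../../..] d5
pass branch (V moves first from the same position):
  | p1 V@[.#/.#/../../..]: V00[##/##/../../..]-1 V10[.#/##/#./../..]-1 V20[.#/.#/#./#./..]+1* V21[.#/.#/.#/.#/..]+1 V30[.#/.#/../#./#.]+1 V31[.#/.#/../.#/.#]+1
  | p2 H@[.#/.#/#./#./..]: H40[.#/.#/#./#./##]-1*
  | p3 V@[.#/.#/#./#./##]: V00[##/##/#./#./##]+1* V21[.#/.#/##/##/##]+1
  | p4 H@[##/##/#./#./##] terminal -1; root [.#/.#/../../..] d5
H moving scores +1; H passing scores -1

zugzwang(.#/.#/../../.., H) = False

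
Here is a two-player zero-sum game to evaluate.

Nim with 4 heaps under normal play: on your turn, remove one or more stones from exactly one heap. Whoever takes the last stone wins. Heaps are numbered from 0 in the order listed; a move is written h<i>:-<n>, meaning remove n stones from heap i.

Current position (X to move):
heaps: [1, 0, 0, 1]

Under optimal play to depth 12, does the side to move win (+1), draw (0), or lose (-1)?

value((1,0,0,1), X) = -1

ply 1, X at (1,0,0,1) | h0:-1=-1→(0,0,0,1)*; h3:-1=-1→(1,0,0,0)
ply 2, O at (0,0,0,1) | h3:-1=+1→(0,0,0,0)*
ply 3: (0,0,0,0) is terminal -1 (X); from (1,0,0,1) depth 12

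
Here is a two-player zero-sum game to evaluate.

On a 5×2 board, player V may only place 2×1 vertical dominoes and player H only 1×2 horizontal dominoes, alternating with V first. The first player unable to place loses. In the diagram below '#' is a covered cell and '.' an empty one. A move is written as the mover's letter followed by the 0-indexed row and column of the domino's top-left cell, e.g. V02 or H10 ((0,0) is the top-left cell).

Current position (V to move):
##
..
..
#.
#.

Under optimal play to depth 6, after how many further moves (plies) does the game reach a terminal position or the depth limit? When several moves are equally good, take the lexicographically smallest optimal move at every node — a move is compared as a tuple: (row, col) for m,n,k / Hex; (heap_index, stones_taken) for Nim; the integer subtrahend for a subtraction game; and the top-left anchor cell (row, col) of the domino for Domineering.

PV length from [##/../../#./#.]: 1 ply

[##/../../#./#.] V move#1: V10:+1/##/#./#./#./#.*, V11:+1/##/.#/.#/#./#., V21:-1/##/../.#/##/#., V31:-1/##/../../##/##
[##/#./#./#./#.] end (terminal -1, H#2); searched ##/../../#./#. to 6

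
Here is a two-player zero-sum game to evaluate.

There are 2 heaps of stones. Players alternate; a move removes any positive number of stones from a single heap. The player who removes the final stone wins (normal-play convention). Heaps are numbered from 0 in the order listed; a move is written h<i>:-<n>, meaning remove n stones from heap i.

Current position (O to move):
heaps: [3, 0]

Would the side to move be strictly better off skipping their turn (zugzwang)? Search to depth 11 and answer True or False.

ply 1, O at (3,0) | h0:-1=-1→(2,0); h0:-2=-1→(1,0); h0:-3=+1→(0,0)*
ply 2: (0,0) is terminal -1 (X); from (3,0) depth 11
pass branch (X moves first from the same position):
  | ply 1, X at (3,0) | h0:-1=-1→(2,0); h0:-2=-1→(1,0); h0:-3=+1→(0,0)*
  | ply 2: (0,0) is terminal -1 (O); from (3,0) depth 11
O moving scores +1; O passing scores -1

zugzwang((3,0), O) = False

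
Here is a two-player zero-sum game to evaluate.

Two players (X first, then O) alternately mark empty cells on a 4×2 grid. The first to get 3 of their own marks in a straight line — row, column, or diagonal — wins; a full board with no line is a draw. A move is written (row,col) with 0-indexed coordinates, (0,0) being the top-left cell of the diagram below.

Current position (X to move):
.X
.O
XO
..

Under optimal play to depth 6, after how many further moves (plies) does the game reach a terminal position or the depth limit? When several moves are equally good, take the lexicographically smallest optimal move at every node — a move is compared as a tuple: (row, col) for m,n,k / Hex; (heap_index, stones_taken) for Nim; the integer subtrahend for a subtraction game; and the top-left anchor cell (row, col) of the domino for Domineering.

PV length from [.X/.O/XO/..]: 4 plies

p1 X@[.X/.O/XO/..]: (0,0)[XX/.O/XO/..]-1 (1,0)[.X/XO/XO/..]-1 (3,0)[.X/.O/XO/X.]-1 (3,1)[.X/.O/XO/.X]+0*
p2 O@[.X/.O/XO/.X]: (0,0)[OX/.O/XO/.X]+0* (1,0)[.X/OO/XO/.X]+0 (3,0)[.X/.O/XO/OX]+0
p3 X@[OX/.O/XO/.X]: (1,0)[OX/XO/XO/.X]+0* (3,0)[OX/.O/XO/XX]+0
p4 O@[OX/XO/XO/.X]: (3,0)[OX/XO/XO/OX]+0*
p5 X@[OX/XO/XO/OX] terminal +0; root [.X/.O/XO/..] d6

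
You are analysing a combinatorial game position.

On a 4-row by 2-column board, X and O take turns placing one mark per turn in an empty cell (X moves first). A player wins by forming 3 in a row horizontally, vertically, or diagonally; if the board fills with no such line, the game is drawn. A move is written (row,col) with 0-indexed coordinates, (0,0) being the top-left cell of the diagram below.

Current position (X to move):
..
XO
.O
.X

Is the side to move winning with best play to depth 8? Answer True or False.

p1 X@[../XO/.O/.X]: (0,0)[X./XO/.O/.X]-1 (0,1)[.X/XO/.O/.X]+0* (2,0)[../XO/XO/.X]-1 (3,0)[../XO/.O/XX]-1
p2 O@[.X/XO/.O/.X]: (0,0)[OX/XO/.O/.X]+0* (2,0)[.X/XO/OO/.X]+0 (3,0)[.X/XO/.O/OX]+0
p3 X@[OX/XO/.O/.X]: (2,0)[OX/XO/XO/.X]+0* (3,0)[OX/XO/.O/XX]+0
p4 O@[OX/XO/XO/.X]: (3,0)[OX/XO/XO/OX]+0*
p5 X@[OX/XO/XO/OX] terminal +0; root [../XO/.O/.X] d8

X winning at [../XO/.O/.X]: False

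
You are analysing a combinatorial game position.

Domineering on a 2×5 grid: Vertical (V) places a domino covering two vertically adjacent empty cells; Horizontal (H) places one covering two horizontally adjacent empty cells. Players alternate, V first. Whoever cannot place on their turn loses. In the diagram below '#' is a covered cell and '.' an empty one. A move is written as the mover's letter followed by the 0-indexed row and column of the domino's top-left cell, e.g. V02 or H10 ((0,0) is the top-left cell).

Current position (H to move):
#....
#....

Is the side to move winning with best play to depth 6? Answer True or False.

H winning at [#..../#....]: True

ply 1, H at #..../#.... | H01=-1→###../#....; H02=+1→#.##./#....*; H03=-1→#..##/#....; H11=-1→#..../###..; H12=+1→#..../#.##.; H13=-1→#..../#..##
ply 2, V at #.##./#.... | V01=-1→####./##...*; V04=-1→#.###/#...#
ply 3, H at ####./##... | H12=-1→####./####.; H13=+1→####./##.##*
ply 4: ####./##.## is terminal -1 (V); from #..../#.... depth 6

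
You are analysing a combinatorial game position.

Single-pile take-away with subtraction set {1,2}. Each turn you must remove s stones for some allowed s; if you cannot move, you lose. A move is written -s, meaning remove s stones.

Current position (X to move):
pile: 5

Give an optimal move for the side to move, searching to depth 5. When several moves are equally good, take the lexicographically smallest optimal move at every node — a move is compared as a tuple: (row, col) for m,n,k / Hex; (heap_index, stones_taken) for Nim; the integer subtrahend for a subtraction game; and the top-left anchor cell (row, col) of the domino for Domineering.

[5] X move#1: -1:-1/4, -2:+1/3*
[3] O move#2: -1:-1/2*, -2:-1/1
[2] X move#3: -1:-1/1, -2:+1/0*
[0] end (terminal -1, O#4); searched 5 to 5

X's best at [5]: -2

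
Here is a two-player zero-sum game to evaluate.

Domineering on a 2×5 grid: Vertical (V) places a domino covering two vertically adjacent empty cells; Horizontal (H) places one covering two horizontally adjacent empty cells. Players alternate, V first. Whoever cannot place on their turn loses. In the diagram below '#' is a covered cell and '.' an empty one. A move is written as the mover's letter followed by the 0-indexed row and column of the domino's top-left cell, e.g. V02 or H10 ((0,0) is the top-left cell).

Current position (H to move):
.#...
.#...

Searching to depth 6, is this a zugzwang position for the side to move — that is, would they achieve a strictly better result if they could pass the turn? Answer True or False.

p1 H@[.#.../.#...]: H02[.###./.#...]-1* H03[.#.##/.#...]-1 H12[.#.../.###.]-1 H13[.#.../.#.##]-1
p2 V@[.###./.#...]: V00[####./##...]-1 V04[.####/.#..#]+1*
p3 H@[.####/.#..#]: H12[.####/.####]-1*
p4 V@[.####/.####]: V00[#####/#####]+1*
p5 H@[#####/#####] terminal -1; root [.#.../.#...] d6
suppose H passes — search the same position with V to move:
pass> p1 V@[.#.../.#...]: V00[##.../##...]-1 V02[.##../.##..]-1 V03[.#.#./.#.#.]+1* V04[.#..#/.#..#]-1
pass> p2 H@[.#.#./.#.#.] terminal -1; root [.#.../.#...] d6
for H: play -1, pass -1

zugzwang(.#.../.#..., H) = False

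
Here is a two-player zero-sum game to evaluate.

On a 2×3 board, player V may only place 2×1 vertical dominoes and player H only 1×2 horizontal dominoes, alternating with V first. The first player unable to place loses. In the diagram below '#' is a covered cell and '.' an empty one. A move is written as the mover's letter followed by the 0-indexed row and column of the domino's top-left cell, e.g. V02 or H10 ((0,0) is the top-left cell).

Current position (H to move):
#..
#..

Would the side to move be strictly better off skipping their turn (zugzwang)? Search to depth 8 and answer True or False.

ply 1, H at #../#.. | H01=+1→###/#..*; H11=+1→#../###
ply 2: ###/#.. is terminal -1 (V); from #../#.. depth 8
pass branch (V moves first from the same position):
  | ply 1, V at #../#.. | V01=+1→##./##.*; V02=+1→#.#/#.#
  | ply 2: ##./##. is terminal -1 (H); from #../#.. depth 8
H moving scores +1; H passing scores -1

zugzwang(#../#.., H) = False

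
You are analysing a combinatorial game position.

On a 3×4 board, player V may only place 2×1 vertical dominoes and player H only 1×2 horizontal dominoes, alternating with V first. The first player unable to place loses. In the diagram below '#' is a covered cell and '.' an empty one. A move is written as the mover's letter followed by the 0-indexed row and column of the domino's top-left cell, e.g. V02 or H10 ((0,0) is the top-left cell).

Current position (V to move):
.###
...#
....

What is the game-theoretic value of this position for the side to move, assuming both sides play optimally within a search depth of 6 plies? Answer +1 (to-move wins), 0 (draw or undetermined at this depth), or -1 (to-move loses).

value(.###/...#/...., V) = +1

ply 1, V at .###/...#/.... | V00=-1→####/#..#/....; V10=-1→.###/#..#/#...; V11=+1→.###/.#.#/.#..*; V12=-1→.###/..##/..#.
ply 2, H at .###/.#.#/.#.. | H22=-1→.###/.#.#/.###*
ply 3, V at .###/.#.#/.### | V00=+1→####/##.#/.###*; V10=+1→.###/##.#/####
ply 4: ####/##.#/.### is terminal -1 (H); from .###/...#/.... depth 6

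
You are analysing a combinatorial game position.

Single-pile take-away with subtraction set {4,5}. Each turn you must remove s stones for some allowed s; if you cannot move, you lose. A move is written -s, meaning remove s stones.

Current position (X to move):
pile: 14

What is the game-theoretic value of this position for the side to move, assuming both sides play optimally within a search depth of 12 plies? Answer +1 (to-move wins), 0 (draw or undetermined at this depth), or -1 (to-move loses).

[14] X move#1: -4:+1/10*, -5:+1/9
[10] O move#2: -4:-1/6*, -5:-1/5
[6] X move#3: -4:+1/2*, -5:+1/1
[2] end (terminal -1, O#4); searched 14 to 12

value(14, X) = +1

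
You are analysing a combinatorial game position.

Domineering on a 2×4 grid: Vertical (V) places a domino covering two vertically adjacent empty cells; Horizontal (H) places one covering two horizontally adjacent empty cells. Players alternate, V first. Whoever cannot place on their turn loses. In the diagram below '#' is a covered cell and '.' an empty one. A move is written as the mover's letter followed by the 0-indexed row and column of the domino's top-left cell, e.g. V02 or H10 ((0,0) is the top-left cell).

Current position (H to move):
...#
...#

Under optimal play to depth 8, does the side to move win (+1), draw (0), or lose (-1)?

[...#/...#] H move#1: H00:+1/##.#/...#*, H01:+1/.###/...#, H10:+1/...#/##.#, H11:+1/...#/.###
[##.#/...#] V move#2: V02:-1/####/..##*
[####/..##] H move#3: H10:+1/####/####*
[####/####] end (terminal -1, V#4); searched ...#/...# to 8

value(...#/...#, H) = +1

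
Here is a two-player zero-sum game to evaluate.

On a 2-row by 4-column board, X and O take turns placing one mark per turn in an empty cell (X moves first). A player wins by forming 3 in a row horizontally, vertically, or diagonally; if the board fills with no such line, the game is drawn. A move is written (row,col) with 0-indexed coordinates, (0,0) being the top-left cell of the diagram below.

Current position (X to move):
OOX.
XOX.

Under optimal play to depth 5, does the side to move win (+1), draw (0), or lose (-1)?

value(OOX./XOX., X) = 0

ply 1, X at OOX./XOX. | (0,3)=+0→OOXX/XOX.*; (1,3)=+0→OOX./XOXX
ply 2, O at OOXX/XOX. | (1,3)=+0→OOXX/XOXO*
ply 3: OOXX/XOXO is terminal +0 (X); from OOX./XOX. depth 5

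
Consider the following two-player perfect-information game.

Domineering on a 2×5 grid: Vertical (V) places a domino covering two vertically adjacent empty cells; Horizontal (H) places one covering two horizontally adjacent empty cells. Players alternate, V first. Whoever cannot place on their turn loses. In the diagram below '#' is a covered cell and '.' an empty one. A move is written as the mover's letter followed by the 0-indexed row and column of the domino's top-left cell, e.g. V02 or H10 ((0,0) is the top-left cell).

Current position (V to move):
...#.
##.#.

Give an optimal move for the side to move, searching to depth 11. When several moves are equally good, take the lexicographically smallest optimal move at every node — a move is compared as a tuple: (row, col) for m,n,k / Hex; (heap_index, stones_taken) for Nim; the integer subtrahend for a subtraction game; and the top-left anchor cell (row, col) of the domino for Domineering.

[...#./##.#.] V move#1: V02:+1/..##./####.*, V04:-1/...##/##.##
[..##./####.] H move#2: H00:-1/####./####.*
[####./####.] V move#3: V04:+1/#####/#####*
[#####/#####] end (terminal -1, H#4); searched ...#./##.#. to 11

V's best at [...#./##.#.]: V02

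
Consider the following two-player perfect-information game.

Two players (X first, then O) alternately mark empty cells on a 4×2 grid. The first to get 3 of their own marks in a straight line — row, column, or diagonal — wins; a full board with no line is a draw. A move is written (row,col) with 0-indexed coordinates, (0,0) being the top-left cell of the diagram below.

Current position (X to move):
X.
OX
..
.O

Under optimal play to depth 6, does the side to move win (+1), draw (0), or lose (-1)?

p1 X@[X./OX/../.O]: (0,1)[XX/OX/../.O]+0* (2,0)[X./OX/X./.O]+0 (2,1)[X./OX/.X/.O]+0 (3,0)[X./OX/../XO]+0
p2 O@[XX/OX/../.O]: (2,0)[XX/OX/O./.O]-1 (2,1)[XX/OX/.O/.O]+0* (3,0)[XX/OX/../OO]-1
p3 X@[XX/OX/.O/.O]: (2,0)[XX/OX/XO/.O]+0* (3,0)[XX/OX/.O/XO]+0
p4 O@[XX/OX/XO/.O]: (3,0)[XX/OX/XO/OO]+0*
p5 X@[XX/OX/XO/OO] terminal +0; root [X./OX/../.O] d6

value(X./OX/../.O, X) = 0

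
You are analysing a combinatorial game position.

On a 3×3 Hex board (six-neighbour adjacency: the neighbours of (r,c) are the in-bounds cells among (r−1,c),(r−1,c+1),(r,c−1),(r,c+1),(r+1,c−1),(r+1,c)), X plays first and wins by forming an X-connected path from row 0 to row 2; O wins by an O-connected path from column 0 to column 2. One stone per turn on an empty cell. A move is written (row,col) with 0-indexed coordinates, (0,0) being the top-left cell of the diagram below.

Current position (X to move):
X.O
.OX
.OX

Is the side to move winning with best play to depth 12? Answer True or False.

[X.O/.OX/.OX] X move#1: (0,1):-1/XXO/.OX/.OX*, (1,0):-1/X.O/XOX/.OX, (2,0):-1/X.O/.OX/XOX
[XXO/.OX/.OX] O move#2: (1,0):+1/XXO/OOX/.OX*, (2,0):+1/XXO/.OX/OOX
[XXO/OOX/.OX] end (terminal -1, X#3); searched X.O/.OX/.OX to 12

X winning at [X.O/.OX/.OX]: False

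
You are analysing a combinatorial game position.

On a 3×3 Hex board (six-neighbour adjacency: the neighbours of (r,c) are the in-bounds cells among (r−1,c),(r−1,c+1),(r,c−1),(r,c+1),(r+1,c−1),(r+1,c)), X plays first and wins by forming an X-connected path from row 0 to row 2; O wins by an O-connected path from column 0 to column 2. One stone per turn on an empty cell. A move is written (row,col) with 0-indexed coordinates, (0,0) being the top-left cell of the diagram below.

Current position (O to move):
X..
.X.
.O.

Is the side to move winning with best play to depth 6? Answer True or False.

O winning at [X../.X./.O.]: True

p1 O@[X../.X./.O.]: (0,1)[XO./.X./.O.]-1 (0,2)[X.O/.X./.O.]-1 (1,0)[X../OX./.O.]-1 (1,2)[X../.XO/.O.]-1 (2,0)[X../.X./OO.]+1* (2,2)[X../.X./.OO]-1
p2 X@[X../.X./OO.]: (0,1)[XX./.X./OO.]-1* (0,2)[X.X/.X./OO.]-1 (1,0)[X../XX./OO.]-1 (1,2)[X../.XX/OO.]-1 (2,2)[X../.X./OOX]-1
p3 O@[XX./.X./OO.]: (0,2)[XXO/.X./OO.]+1* (1,0)[XX./OX./OO.]+1 (1,2)[XX./.XO/OO.]+1 (2,2)[XX./.X./OOO]+1
p4 X@[XXO/.X./OO.]: (1,0)[XXO/XX./OO.]-1* (1,2)[XXO/.XX/OO.]-1 (2,2)[XXO/.X./OOX]-1
p5 O@[XXO/XX./OO.]: (1,2)[XXO/XXO/OO.]+1* (2,2)[XXO/XX./OOO]+1
p6 X@[XXO/XXO/OO.] terminal -1; root [X../.X./.O.] d6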